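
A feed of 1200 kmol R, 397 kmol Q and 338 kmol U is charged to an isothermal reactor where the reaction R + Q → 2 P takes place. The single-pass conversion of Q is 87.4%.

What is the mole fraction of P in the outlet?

Q reacted = 0.874 × 397 = 347 kmol; ν_Q = −1, so ξ = 347/1 = 347 kmol.
Outlet amounts (n = n₀ + ν ξ):
  R: 1200 − 1(347) = 853
  Q: 397 − 1(347) = 50.02
  P: 0 + 2(347) = 694
  U: 338 (inert)
Total out = 1935 kmol; y_P = 694 / 1935 = 0.3586.

0.359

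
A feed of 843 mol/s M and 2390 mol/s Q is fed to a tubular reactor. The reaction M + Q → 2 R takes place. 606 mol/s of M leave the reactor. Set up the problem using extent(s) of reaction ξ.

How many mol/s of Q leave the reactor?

For M: n = n₀ − 1ξ → 606 = 843 − 1ξ, giving ξ = 237 mol/s.
Outlet amounts (n = n₀ + ν ξ):
  M: 843 − 1(237) = 606
  Q: 2390 − 1(237) = 2153
  R: 0 + 2(237) = 474

2150 mol/s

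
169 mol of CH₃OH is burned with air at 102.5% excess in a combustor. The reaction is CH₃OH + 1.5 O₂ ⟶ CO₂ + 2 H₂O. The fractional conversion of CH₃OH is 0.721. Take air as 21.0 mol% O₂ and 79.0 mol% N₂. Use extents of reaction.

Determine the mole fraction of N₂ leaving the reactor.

0.722

Stoichiometric O₂ = 1.5 × 169 = 253.5 mol; O₂ fed = 253.5 × 2.025 = 513.3 mol.
N₂ fed = 513.3 × 79/21 = 1931 mol.
Fuel reacted = 0.721 × 169 → ξ = 121.8 mol.
Outlet (n = n₀ + ν ξ):
  CH₃OH: 169 − 1(121.8) = 47.15
  O₂: 513.3 − 1.5(121.8) = 330.6
  N₂: 1931 (inert)
  CO₂: 0 + 1(121.8) = 121.8
  H₂O: 0 + 2(121.8) = 243.7
Total out = 2674 mol; y_N₂ = 1931 / 2674 = 0.7221.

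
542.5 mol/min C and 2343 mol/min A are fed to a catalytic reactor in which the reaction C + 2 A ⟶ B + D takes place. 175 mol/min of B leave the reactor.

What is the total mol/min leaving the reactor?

For B: n = n₀ + 1ξ → 175 = 0 + 1ξ, giving ξ = 175 mol/min.
Outlet amounts (n = n₀ + ν ξ):
  C: 542.5 − 1(175) = 367.5
  A: 2343 − 2(175) = 1993
  B: 0 + 1(175) = 175
  D: 0 + 1(175) = 175
Total out = 367.5 + 1993 + 175 + 175 = 2710 mol/min.

2710 mol/min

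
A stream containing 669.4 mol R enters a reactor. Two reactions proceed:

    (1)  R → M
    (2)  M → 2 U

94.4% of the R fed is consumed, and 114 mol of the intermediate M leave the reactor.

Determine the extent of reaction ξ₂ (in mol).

Conversion of R: R consumed = 1ξ₁ = 0.944 × 669.4 → ξ₁ = 631.9 mol.
M balance: n_M = 0 + 1ξ₁ − 1ξ₂ = 114 → ξ₂ = (1·631.9 − 114)/1 = 517.9 mol.
Outlet amounts (n = n₀ + Σ ν·ξ):
  R: 669.4 − 1(631.9) = 37.49
  M: 0 + 1(631.9) − 1(517.9) = 114
  U: 0 + 2(517.9) = 1036

ξ₂ = 518 mol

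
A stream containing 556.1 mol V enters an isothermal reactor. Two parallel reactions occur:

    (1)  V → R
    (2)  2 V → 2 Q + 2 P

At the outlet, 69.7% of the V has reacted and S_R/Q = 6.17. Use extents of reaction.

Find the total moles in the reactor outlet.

610 mol

Conversion of V: V consumed = 0.697 × 556.1 = 387.6 mol = 1ξ₁ + 2ξ₂.
Selectivity: 1ξ₁ / (2ξ₂) = 6.17 → ξ₁ = 12.34 ξ₂.
Substitute: (1·12.34 + 2) ξ₂ = 387.6 → ξ₂ = 27.03 mol, ξ₁ = 333.5 mol.
Outlet amounts (n = n₀ + Σ ν·ξ):
  V: 556.1 − 1(333.5) − 2(27.03) = 168.5
  R: 0 + 1(333.5) = 333.5
  Q: 0 + 2(27.03) = 54.06
  P: 0 + 2(27.03) = 54.06
Total out = 168.5 + 333.5 + 54.06 + 54.06 = 610.2 mol.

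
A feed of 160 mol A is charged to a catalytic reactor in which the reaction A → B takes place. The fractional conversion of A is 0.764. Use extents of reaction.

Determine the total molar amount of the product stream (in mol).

A reacted = 0.764 × 160 = 122.2 mol; ν_A = −1, so ξ = 122.2/1 = 122.2 mol.
Outlet amounts (n = n₀ + ν ξ):
  A: 160 − 1(122.2) = 37.76
  B: 0 + 1(122.2) = 122.2
Total out = 37.76 + 122.2 = 160 mol.

160 mol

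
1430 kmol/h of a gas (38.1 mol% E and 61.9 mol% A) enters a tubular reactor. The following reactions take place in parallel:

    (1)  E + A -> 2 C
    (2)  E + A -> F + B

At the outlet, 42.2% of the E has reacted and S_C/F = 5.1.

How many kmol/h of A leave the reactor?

Conversion of E: E consumed = 0.422 × 544.8 = 229.9 kmol/h = 1ξ₁ + 1ξ₂.
Selectivity: 2ξ₁ / (1ξ₂) = 5.1 → ξ₁ = 2.55 ξ₂.
Substitute: (1·2.55 + 1) ξ₂ = 229.9 → ξ₂ = 64.77 kmol/h, ξ₁ = 165.2 kmol/h.
Outlet amounts (n = n₀ + Σ ν·ξ):
  E: 544.8 − 1(165.2) − 1(64.77) = 314.9
  A: 885.2 − 1(165.2) − 1(64.77) = 655.3
  C: 0 + 2(165.2) = 330.3
  F: 0 + 1(64.77) = 64.77
  B: 0 + 1(64.77) = 64.77

655 kmol/h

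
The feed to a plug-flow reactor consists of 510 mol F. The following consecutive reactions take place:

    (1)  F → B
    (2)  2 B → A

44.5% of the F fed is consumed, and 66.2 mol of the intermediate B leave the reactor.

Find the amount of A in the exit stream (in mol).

Conversion of F: F consumed = 1ξ₁ = 0.445 × 510 → ξ₁ = 227 mol.
B balance: n_B = 0 + 1ξ₁ − 2ξ₂ = 66.2 → ξ₂ = (1·227 − 66.2)/2 = 80.38 mol.
Outlet amounts (n = n₀ + Σ ν·ξ):
  F: 510 − 1(227) = 283
  B: 0 + 1(227) − 2(80.38) = 66.2
  A: 0 + 1(80.38) = 80.38

80.4 mol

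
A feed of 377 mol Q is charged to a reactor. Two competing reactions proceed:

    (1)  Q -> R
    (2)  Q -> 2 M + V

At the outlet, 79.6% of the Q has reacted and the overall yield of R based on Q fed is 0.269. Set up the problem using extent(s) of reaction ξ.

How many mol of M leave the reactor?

397 mol

Yield of R: 1ξ₁ / 377 = 0.269 → ξ₁ = 101.4 mol.
Conversion of Q: 1ξ₁ + 1ξ₂ = 0.796 × 377 = 300.1 → ξ₂ = 198.7 mol.
Outlet amounts (n = n₀ + Σ ν·ξ):
  Q: 377 − 1(101.4) − 1(198.7) = 76.91
  R: 0 + 1(101.4) = 101.4
  M: 0 + 2(198.7) = 397.4
  V: 0 + 1(198.7) = 198.7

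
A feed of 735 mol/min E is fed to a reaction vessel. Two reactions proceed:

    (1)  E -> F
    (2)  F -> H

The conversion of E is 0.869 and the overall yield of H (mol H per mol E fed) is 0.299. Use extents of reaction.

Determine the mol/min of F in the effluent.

Conversion of E: E consumed = 1ξ₁ = 0.869 × 735 → ξ₁ = 638.7 mol/min.
Yield of H: 1ξ₂ / 735 = 0.299 → ξ₂ = 219.8 mol/min.
Outlet amounts (n = n₀ + Σ ν·ξ):
  E: 735 − 1(638.7) = 96.28
  F: 0 + 1(638.7) − 1(219.8) = 419
  H: 0 + 1(219.8) = 219.8

419 mol/min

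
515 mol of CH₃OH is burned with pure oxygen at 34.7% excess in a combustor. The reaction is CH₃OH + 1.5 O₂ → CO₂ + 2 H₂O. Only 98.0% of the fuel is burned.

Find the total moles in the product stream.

Stoichiometric O₂ = 1.5 × 515 = 772.5 mol; O₂ fed = 772.5 × 1.347 = 1041 mol.
Fuel reacted = 0.98 × 515 → ξ = 504.7 mol.
Outlet (n = n₀ + ν ξ):
  CH₃OH: 515 − 1(504.7) = 10.3
  O₂: 1041 − 1.5(504.7) = 283.5
  CO₂: 0 + 1(504.7) = 504.7
  H₂O: 0 + 2(504.7) = 1009
Total out = 10.3 + 283.5 + 504.7 + 1009 = 1808 mol.

1810 mol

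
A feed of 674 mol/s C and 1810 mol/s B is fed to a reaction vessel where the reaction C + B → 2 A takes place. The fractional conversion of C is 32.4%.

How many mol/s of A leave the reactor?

C reacted = 0.324 × 674 = 218.4 mol/s; ν_C = −1, so ξ = 218.4/1 = 218.4 mol/s.
Outlet amounts (n = n₀ + ν ξ):
  C: 674 − 1(218.4) = 455.6
  B: 1810 − 1(218.4) = 1592
  A: 0 + 2(218.4) = 436.8

437 mol/s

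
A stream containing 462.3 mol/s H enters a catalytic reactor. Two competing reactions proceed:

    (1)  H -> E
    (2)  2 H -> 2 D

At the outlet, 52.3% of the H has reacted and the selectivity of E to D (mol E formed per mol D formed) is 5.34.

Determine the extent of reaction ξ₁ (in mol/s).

Conversion of H: H consumed = 0.523 × 462.3 = 241.8 mol/s = 1ξ₁ + 2ξ₂.
Selectivity: 1ξ₁ / (2ξ₂) = 5.34 → ξ₁ = 10.68 ξ₂.
Substitute: (1·10.68 + 2) ξ₂ = 241.8 → ξ₂ = 19.07 mol/s, ξ₁ = 203.6 mol/s.
Outlet amounts (n = n₀ + Σ ν·ξ):
  H: 462.3 − 1(203.6) − 2(19.07) = 220.5
  E: 0 + 1(203.6) = 203.6
  D: 0 + 2(19.07) = 38.14

ξ₁ = 204 mol/s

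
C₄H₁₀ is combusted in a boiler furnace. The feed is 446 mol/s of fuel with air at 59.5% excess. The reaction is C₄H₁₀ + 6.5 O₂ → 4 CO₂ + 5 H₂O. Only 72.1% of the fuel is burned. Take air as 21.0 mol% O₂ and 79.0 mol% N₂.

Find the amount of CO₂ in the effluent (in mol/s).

Stoichiometric O₂ = 6.5 × 446 = 2899 mol/s; O₂ fed = 2899 × 1.595 = 4624 mol/s.
N₂ fed = 4624 × 79/21 = 17390 mol/s.
Fuel reacted = 0.721 × 446 → ξ = 321.6 mol/s.
Outlet (n = n₀ + ν ξ):
  C₄H₁₀: 446 − 1(321.6) = 124.4
  O₂: 4624 − 6.5(321.6) = 2534
  N₂: 17390 (inert)
  CO₂: 0 + 4(321.6) = 1286
  H₂O: 0 + 5(321.6) = 1608

1290 mol/s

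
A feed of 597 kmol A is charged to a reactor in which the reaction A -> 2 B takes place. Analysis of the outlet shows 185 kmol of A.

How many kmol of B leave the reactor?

For A: n = n₀ − 1ξ → 185 = 597 − 1ξ, giving ξ = 412 kmol.
Outlet amounts (n = n₀ + ν ξ):
  A: 597 − 1(412) = 185
  B: 0 + 2(412) = 824

824 kmol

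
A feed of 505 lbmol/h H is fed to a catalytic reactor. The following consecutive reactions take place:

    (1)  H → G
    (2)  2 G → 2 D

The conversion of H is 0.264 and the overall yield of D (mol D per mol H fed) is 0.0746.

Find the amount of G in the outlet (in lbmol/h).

95.6 lbmol/h

Conversion of H: H consumed = 1ξ₁ = 0.264 × 505 → ξ₁ = 133.3 lbmol/h.
Yield of D: 2ξ₂ / 505 = 0.0746 → ξ₂ = 18.84 lbmol/h.
Outlet amounts (n = n₀ + Σ ν·ξ):
  H: 505 − 1(133.3) = 371.7
  G: 0 + 1(133.3) − 2(18.84) = 95.65
  D: 0 + 2(18.84) = 37.67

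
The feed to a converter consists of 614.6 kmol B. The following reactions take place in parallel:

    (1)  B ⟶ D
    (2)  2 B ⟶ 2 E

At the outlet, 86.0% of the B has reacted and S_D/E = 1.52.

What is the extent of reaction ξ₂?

Conversion of B: B consumed = 0.86 × 614.6 = 528.6 kmol = 1ξ₁ + 2ξ₂.
Selectivity: 1ξ₁ / (2ξ₂) = 1.52 → ξ₁ = 3.04 ξ₂.
Substitute: (1·3.04 + 2) ξ₂ = 528.6 → ξ₂ = 104.9 kmol, ξ₁ = 318.8 kmol.
Outlet amounts (n = n₀ + Σ ν·ξ):
  B: 614.6 − 1(318.8) − 2(104.9) = 86.04
  D: 0 + 1(318.8) = 318.8
  E: 0 + 2(104.9) = 209.7

ξ₂ = 105 kmol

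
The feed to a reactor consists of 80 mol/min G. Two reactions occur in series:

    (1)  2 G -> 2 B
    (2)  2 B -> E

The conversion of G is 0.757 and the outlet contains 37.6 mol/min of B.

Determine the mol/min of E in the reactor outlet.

Conversion of G: G consumed = 2ξ₁ = 0.757 × 80 → ξ₁ = 30.28 mol/min.
B balance: n_B = 0 + 2ξ₁ − 2ξ₂ = 37.6 → ξ₂ = (2·30.28 − 37.6)/2 = 11.48 mol/min.
Outlet amounts (n = n₀ + Σ ν·ξ):
  G: 80 − 2(30.28) = 19.44
  B: 0 + 2(30.28) − 2(11.48) = 37.6
  E: 0 + 1(11.48) = 11.48

11.5 mol/min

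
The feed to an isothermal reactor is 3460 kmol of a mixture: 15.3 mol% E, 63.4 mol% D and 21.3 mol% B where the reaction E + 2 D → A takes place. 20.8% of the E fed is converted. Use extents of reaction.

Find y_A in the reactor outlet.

E reacted = 0.208 × 529.4 = 110.1 kmol; ν_E = −1, so ξ = 110.1/1 = 110.1 kmol.
Outlet amounts (n = n₀ + ν ξ):
  E: 529.4 − 1(110.1) = 419.3
  D: 2194 − 2(110.1) = 1973
  A: 0 + 1(110.1) = 110.1
  B: 737 (inert)
Total out = 3240 kmol; y_A = 110.1 / 3240 = 0.03399.

0.034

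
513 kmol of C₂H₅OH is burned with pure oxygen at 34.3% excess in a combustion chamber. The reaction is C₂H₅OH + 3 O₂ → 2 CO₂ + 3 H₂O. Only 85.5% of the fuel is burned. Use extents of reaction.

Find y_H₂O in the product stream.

Stoichiometric O₂ = 3 × 513 = 1539 kmol; O₂ fed = 1539 × 1.343 = 2067 kmol.
Fuel reacted = 0.855 × 513 → ξ = 438.6 kmol.
Outlet (n = n₀ + ν ξ):
  C₂H₅OH: 513 − 1(438.6) = 74.38
  O₂: 2067 − 3(438.6) = 751
  CO₂: 0 + 2(438.6) = 877.2
  H₂O: 0 + 3(438.6) = 1316
Total out = 3018 kmol; y_H₂O = 1316 / 3018 = 0.4359.

0.436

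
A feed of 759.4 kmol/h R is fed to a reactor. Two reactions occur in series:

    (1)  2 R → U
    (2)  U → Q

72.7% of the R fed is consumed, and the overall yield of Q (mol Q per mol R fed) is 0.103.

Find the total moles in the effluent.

Conversion of R: R consumed = 2ξ₁ = 0.727 × 759.4 → ξ₁ = 276 kmol/h.
Yield of Q: 1ξ₂ / 759.4 = 0.103 → ξ₂ = 78.22 kmol/h.
Outlet amounts (n = n₀ + Σ ν·ξ):
  R: 759.4 − 2(276) = 207.3
  U: 0 + 1(276) − 1(78.22) = 197.8
  Q: 0 + 1(78.22) = 78.22
Total out = 207.3 + 197.8 + 78.22 = 483.4 kmol/h.

483 kmol/h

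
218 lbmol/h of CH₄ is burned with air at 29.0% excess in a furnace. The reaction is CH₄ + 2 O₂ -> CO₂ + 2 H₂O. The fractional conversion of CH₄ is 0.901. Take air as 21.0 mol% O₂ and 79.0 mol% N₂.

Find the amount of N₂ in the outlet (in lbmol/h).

Stoichiometric O₂ = 2 × 218 = 436 lbmol/h; O₂ fed = 436 × 1.290 = 562.4 lbmol/h.
N₂ fed = 562.4 × 79/21 = 2116 lbmol/h.
Fuel reacted = 0.901 × 218 → ξ = 196.4 lbmol/h.
Outlet (n = n₀ + ν ξ):
  CH₄: 218 − 1(196.4) = 21.58
  O₂: 562.4 − 2(196.4) = 169.6
  N₂: 2116 (inert)
  CO₂: 0 + 1(196.4) = 196.4
  H₂O: 0 + 2(196.4) = 392.8

2120 lbmol/h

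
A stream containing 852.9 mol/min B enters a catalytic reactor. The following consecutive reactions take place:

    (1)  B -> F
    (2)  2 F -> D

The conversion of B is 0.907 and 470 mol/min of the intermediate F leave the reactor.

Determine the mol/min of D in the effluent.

Conversion of B: B consumed = 1ξ₁ = 0.907 × 852.9 → ξ₁ = 773.6 mol/min.
F balance: n_F = 0 + 1ξ₁ − 2ξ₂ = 470 → ξ₂ = (1·773.6 − 470)/2 = 151.8 mol/min.
Outlet amounts (n = n₀ + Σ ν·ξ):
  B: 852.9 − 1(773.6) = 79.32
  F: 0 + 1(773.6) − 2(151.8) = 470
  D: 0 + 1(151.8) = 151.8

152 mol/min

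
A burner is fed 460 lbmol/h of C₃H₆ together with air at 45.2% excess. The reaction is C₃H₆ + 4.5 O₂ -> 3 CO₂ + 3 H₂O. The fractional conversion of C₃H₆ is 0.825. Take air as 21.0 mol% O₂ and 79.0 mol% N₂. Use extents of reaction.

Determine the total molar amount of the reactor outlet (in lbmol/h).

15000 lbmol/h

Stoichiometric O₂ = 4.5 × 460 = 2070 lbmol/h; O₂ fed = 2070 × 1.452 = 3006 lbmol/h.
N₂ fed = 3006 × 79/21 = 11310 lbmol/h.
Fuel reacted = 0.825 × 460 → ξ = 379.5 lbmol/h.
Outlet (n = n₀ + ν ξ):
  C₃H₆: 460 − 1(379.5) = 80.5
  O₂: 3006 − 4.5(379.5) = 1298
  N₂: 11310 (inert)
  CO₂: 0 + 3(379.5) = 1138
  H₂O: 0 + 3(379.5) = 1138
Total out = 80.5 + 1298 + 11310 + 1138 + 1138 = 14960 lbmol/h.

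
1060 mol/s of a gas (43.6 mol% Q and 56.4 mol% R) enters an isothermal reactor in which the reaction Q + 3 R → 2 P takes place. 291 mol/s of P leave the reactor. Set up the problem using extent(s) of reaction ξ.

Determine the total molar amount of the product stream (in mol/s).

769 mol/s

For P: n = n₀ + 2ξ → 291 = 0 + 2ξ, giving ξ = 145.5 mol/s.
Outlet amounts (n = n₀ + ν ξ):
  Q: 462.2 − 1(145.5) = 316.7
  R: 597.8 − 3(145.5) = 161.3
  P: 0 + 2(145.5) = 291
Total out = 316.7 + 161.3 + 291 = 769 mol/s.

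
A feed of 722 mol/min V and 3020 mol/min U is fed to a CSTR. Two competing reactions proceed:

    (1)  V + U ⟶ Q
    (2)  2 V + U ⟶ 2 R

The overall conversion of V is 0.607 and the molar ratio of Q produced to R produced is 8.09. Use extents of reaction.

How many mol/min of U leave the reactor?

Conversion of V: V consumed = 0.607 × 722 = 438.3 mol/min = 1ξ₁ + 2ξ₂.
Selectivity: 1ξ₁ / (2ξ₂) = 8.09 → ξ₁ = 16.18 ξ₂.
Substitute: (1·16.18 + 2) ξ₂ = 438.3 → ξ₂ = 24.11 mol/min, ξ₁ = 390 mol/min.
Outlet amounts (n = n₀ + Σ ν·ξ):
  V: 722 − 1(390) − 2(24.11) = 283.7
  U: 3020 − 1(390) − 1(24.11) = 2606
  Q: 0 + 1(390) = 390
  R: 0 + 2(24.11) = 48.21

2610 mol/min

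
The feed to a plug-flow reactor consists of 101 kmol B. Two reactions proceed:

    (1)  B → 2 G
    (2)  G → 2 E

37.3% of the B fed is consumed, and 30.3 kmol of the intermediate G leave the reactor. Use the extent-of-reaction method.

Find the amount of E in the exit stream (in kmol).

Conversion of B: B consumed = 1ξ₁ = 0.373 × 101 → ξ₁ = 37.67 kmol.
G balance: n_G = 0 + 2ξ₁ − 1ξ₂ = 30.3 → ξ₂ = (2·37.67 − 30.3)/1 = 45.05 kmol.
Outlet amounts (n = n₀ + Σ ν·ξ):
  B: 101 − 1(37.67) = 63.33
  G: 0 + 2(37.67) − 1(45.05) = 30.3
  E: 0 + 2(45.05) = 90.09

90.1 kmol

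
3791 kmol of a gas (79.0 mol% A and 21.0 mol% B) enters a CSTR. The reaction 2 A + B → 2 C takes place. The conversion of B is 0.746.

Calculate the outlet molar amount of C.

1190 kmol

B reacted = 0.746 × 796.1 = 593.9 kmol; ν_B = −1, so ξ = 593.9/1 = 593.9 kmol.
Outlet amounts (n = n₀ + ν ξ):
  A: 2995 − 2(593.9) = 1807
  B: 796.1 − 1(593.9) = 202.2
  C: 0 + 2(593.9) = 1188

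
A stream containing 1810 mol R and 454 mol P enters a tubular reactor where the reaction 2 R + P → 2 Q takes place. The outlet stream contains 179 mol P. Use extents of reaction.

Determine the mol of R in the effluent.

For P: n = n₀ − 1ξ → 179 = 454 − 1ξ, giving ξ = 275 mol.
Outlet amounts (n = n₀ + ν ξ):
  R: 1810 − 2(275) = 1260
  P: 454 − 1(275) = 179
  Q: 0 + 2(275) = 550

1260 mol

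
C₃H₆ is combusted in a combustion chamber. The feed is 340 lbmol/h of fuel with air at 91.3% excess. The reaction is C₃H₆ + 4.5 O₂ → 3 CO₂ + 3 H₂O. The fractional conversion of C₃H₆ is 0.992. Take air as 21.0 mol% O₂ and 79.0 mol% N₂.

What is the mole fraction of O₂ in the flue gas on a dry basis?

Stoichiometric O₂ = 4.5 × 340 = 1530 lbmol/h; O₂ fed = 1530 × 1.913 = 2927 lbmol/h.
N₂ fed = 2927 × 79/21 = 11010 lbmol/h.
Fuel reacted = 0.992 × 340 → ξ = 337.3 lbmol/h.
Outlet (n = n₀ + ν ξ):
  C₃H₆: 340 − 1(337.3) = 2.72
  O₂: 2927 − 4.5(337.3) = 1409
  N₂: 11010 (inert)
  CO₂: 0 + 3(337.3) = 1012
  H₂O: 0 + 3(337.3) = 1012
Dry total = 13430 lbmol/h; y_O₂ (dry) = 1409 / 13430 = 0.1049.

0.105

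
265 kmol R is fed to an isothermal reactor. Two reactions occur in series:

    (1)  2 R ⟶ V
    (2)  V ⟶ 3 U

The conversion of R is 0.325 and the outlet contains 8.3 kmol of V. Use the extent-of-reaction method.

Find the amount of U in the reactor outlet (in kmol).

Conversion of R: R consumed = 2ξ₁ = 0.325 × 265 → ξ₁ = 43.06 kmol.
V balance: n_V = 0 + 1ξ₁ − 1ξ₂ = 8.3 → ξ₂ = (1·43.06 − 8.3)/1 = 34.76 kmol.
Outlet amounts (n = n₀ + Σ ν·ξ):
  R: 265 − 2(43.06) = 178.9
  V: 0 + 1(43.06) − 1(34.76) = 8.3
  U: 0 + 3(34.76) = 104.3

104 kmol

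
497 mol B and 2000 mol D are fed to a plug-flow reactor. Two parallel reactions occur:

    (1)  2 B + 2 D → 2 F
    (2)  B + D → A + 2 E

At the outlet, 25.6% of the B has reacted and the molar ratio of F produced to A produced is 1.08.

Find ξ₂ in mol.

ξ₂ = 61.2 mol

Conversion of B: B consumed = 0.256 × 497 = 127.2 mol = 2ξ₁ + 1ξ₂.
Selectivity: 2ξ₁ / (1ξ₂) = 1.08 → ξ₁ = 0.54 ξ₂.
Substitute: (2·0.54 + 1) ξ₂ = 127.2 → ξ₂ = 61.17 mol, ξ₁ = 33.03 mol.
Outlet amounts (n = n₀ + Σ ν·ξ):
  B: 497 − 2(33.03) − 1(61.17) = 369.8
  D: 2000 − 2(33.03) − 1(61.17) = 1873
  F: 0 + 2(33.03) = 66.06
  A: 0 + 1(61.17) = 61.17
  E: 0 + 2(61.17) = 122.3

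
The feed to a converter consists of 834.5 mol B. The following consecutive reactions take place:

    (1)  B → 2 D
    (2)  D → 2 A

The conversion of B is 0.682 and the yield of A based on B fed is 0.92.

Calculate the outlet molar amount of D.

Conversion of B: B consumed = 1ξ₁ = 0.682 × 834.5 → ξ₁ = 569.1 mol.
Yield of A: 2ξ₂ / 834.5 = 0.92 → ξ₂ = 383.9 mol.
Outlet amounts (n = n₀ + Σ ν·ξ):
  B: 834.5 − 1(569.1) = 265.4
  D: 0 + 2(569.1) − 1(383.9) = 754.4
  A: 0 + 2(383.9) = 767.7

754 mol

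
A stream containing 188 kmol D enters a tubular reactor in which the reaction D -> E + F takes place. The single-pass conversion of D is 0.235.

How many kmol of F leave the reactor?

D reacted = 0.235 × 188 = 44.18 kmol; ν_D = −1, so ξ = 44.18/1 = 44.18 kmol.
Outlet amounts (n = n₀ + ν ξ):
  D: 188 − 1(44.18) = 143.8
  E: 0 + 1(44.18) = 44.18
  F: 0 + 1(44.18) = 44.18

44.2 kmol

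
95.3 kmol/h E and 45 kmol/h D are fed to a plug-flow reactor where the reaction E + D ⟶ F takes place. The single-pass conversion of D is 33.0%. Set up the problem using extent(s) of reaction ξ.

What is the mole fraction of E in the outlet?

0.641

D reacted = 0.33 × 45 = 14.85 kmol/h; ν_D = −1, so ξ = 14.85/1 = 14.85 kmol/h.
Outlet amounts (n = n₀ + ν ξ):
  E: 95.3 − 1(14.85) = 80.45
  D: 45 − 1(14.85) = 30.15
  F: 0 + 1(14.85) = 14.85
Total out = 125.4 kmol/h; y_E = 80.45 / 125.4 = 0.6413.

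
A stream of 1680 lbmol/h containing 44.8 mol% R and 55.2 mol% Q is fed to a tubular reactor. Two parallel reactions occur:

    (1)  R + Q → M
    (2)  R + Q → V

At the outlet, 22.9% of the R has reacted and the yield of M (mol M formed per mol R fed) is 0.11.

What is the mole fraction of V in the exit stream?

0.0594

Yield of M: 1ξ₁ / 752.6 = 0.11 → ξ₁ = 82.79 lbmol/h.
Conversion of R: 1ξ₁ + 1ξ₂ = 0.229 × 752.6 = 172.4 → ξ₂ = 89.56 lbmol/h.
Outlet amounts (n = n₀ + Σ ν·ξ):
  R: 752.6 − 1(82.79) − 1(89.56) = 580.3
  Q: 927.4 − 1(82.79) − 1(89.56) = 755
  M: 0 + 1(82.79) = 82.79
  V: 0 + 1(89.56) = 89.56
Total out = 1508 lbmol/h; y_V = 89.56 / 1508 = 0.05941.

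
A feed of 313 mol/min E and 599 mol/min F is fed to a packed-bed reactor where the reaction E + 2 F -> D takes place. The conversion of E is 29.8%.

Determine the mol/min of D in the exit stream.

93.3 mol/min

E reacted = 0.298 × 313 = 93.27 mol/min; ν_E = −1, so ξ = 93.27/1 = 93.27 mol/min.
Outlet amounts (n = n₀ + ν ξ):
  E: 313 − 1(93.27) = 219.7
  F: 599 − 2(93.27) = 412.5
  D: 0 + 1(93.27) = 93.27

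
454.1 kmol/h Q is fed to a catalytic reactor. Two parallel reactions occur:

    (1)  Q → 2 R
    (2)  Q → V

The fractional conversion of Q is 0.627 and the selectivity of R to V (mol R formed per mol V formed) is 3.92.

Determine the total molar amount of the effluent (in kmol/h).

643 kmol/h

Conversion of Q: Q consumed = 0.627 × 454.1 = 284.7 kmol/h = 1ξ₁ + 1ξ₂.
Selectivity: 2ξ₁ / (1ξ₂) = 3.92 → ξ₁ = 1.96 ξ₂.
Substitute: (1·1.96 + 1) ξ₂ = 284.7 → ξ₂ = 96.19 kmol/h, ξ₁ = 188.5 kmol/h.
Outlet amounts (n = n₀ + Σ ν·ξ):
  Q: 454.1 − 1(188.5) − 1(96.19) = 169.4
  R: 0 + 2(188.5) = 377.1
  V: 0 + 1(96.19) = 96.19
Total out = 169.4 + 377.1 + 96.19 = 642.6 kmol/h.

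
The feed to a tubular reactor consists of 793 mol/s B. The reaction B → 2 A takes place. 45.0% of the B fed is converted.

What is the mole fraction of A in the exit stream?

B reacted = 0.45 × 793 = 356.9 mol/s; ν_B = −1, so ξ = 356.9/1 = 356.9 mol/s.
Outlet amounts (n = n₀ + ν ξ):
  B: 793 − 1(356.9) = 436.1
  A: 0 + 2(356.9) = 713.7
Total out = 1150 mol/s; y_A = 713.7 / 1150 = 0.6207.

0.621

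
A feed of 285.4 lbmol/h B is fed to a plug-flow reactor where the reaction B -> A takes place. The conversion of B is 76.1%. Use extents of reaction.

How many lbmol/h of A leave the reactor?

B reacted = 0.761 × 285.4 = 217.2 lbmol/h; ν_B = −1, so ξ = 217.2/1 = 217.2 lbmol/h.
Outlet amounts (n = n₀ + ν ξ):
  B: 285.4 − 1(217.2) = 68.21
  A: 0 + 1(217.2) = 217.2

217 lbmol/h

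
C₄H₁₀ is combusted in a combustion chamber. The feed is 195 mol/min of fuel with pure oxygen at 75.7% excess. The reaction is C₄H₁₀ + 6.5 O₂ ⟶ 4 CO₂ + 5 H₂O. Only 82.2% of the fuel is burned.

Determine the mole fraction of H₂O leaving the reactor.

Stoichiometric O₂ = 6.5 × 195 = 1268 mol/min; O₂ fed = 1268 × 1.757 = 2227 mol/min.
Fuel reacted = 0.822 × 195 → ξ = 160.3 mol/min.
Outlet (n = n₀ + ν ξ):
  C₄H₁₀: 195 − 1(160.3) = 34.71
  O₂: 2227 − 6.5(160.3) = 1185
  CO₂: 0 + 4(160.3) = 641.2
  H₂O: 0 + 5(160.3) = 801.4
Total out = 2662 mol/min; y_H₂O = 801.4 / 2662 = 0.301.

0.301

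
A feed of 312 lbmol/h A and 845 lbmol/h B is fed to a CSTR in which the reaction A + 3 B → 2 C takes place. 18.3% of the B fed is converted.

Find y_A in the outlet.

0.247

B reacted = 0.183 × 845 = 154.6 lbmol/h; ν_B = −3, so ξ = 154.6/3 = 51.54 lbmol/h.
Outlet amounts (n = n₀ + ν ξ):
  A: 312 − 1(51.54) = 260.5
  B: 845 − 3(51.54) = 690.4
  C: 0 + 2(51.54) = 103.1
Total out = 1054 lbmol/h; y_A = 260.5 / 1054 = 0.2471.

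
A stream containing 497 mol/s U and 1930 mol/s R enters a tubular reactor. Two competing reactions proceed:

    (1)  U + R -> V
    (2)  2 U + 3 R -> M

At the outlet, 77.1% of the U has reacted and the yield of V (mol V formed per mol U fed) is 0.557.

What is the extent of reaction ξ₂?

ξ₂ = 53.2 mol/s

Yield of V: 1ξ₁ / 497 = 0.557 → ξ₁ = 276.8 mol/s.
Conversion of U: 1ξ₁ + 2ξ₂ = 0.771 × 497 = 383.2 → ξ₂ = 53.18 mol/s.
Outlet amounts (n = n₀ + Σ ν·ξ):
  U: 497 − 1(276.8) − 2(53.18) = 113.8
  R: 1930 − 1(276.8) − 3(53.18) = 1494
  V: 0 + 1(276.8) = 276.8
  M: 0 + 1(53.18) = 53.18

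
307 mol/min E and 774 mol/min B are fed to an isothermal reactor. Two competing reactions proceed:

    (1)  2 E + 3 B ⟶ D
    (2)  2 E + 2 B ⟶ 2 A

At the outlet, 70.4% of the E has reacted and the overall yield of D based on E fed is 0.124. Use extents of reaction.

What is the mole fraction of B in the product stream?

0.659

Yield of D: 1ξ₁ / 307 = 0.124 → ξ₁ = 38.07 mol/min.
Conversion of E: 2ξ₁ + 2ξ₂ = 0.704 × 307 = 216.1 → ξ₂ = 70 mol/min.
Outlet amounts (n = n₀ + Σ ν·ξ):
  E: 307 − 2(38.07) − 2(70) = 90.87
  B: 774 − 3(38.07) − 2(70) = 519.8
  D: 0 + 1(38.07) = 38.07
  A: 0 + 2(70) = 140
Total out = 788.7 mol/min; y_B = 519.8 / 788.7 = 0.659.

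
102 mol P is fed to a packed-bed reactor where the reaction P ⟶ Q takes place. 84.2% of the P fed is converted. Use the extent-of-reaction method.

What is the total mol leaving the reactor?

P reacted = 0.842 × 102 = 85.88 mol; ν_P = −1, so ξ = 85.88/1 = 85.88 mol.
Outlet amounts (n = n₀ + ν ξ):
  P: 102 − 1(85.88) = 16.12
  Q: 0 + 1(85.88) = 85.88
Total out = 16.12 + 85.88 = 102 mol.

102 mol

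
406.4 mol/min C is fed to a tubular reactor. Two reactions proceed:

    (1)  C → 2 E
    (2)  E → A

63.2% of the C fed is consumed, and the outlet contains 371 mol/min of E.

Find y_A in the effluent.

0.215

Conversion of C: C consumed = 1ξ₁ = 0.632 × 406.4 → ξ₁ = 256.8 mol/min.
E balance: n_E = 0 + 2ξ₁ − 1ξ₂ = 371 → ξ₂ = (2·256.8 − 371)/1 = 142.7 mol/min.
Outlet amounts (n = n₀ + Σ ν·ξ):
  C: 406.4 − 1(256.8) = 149.6
  E: 0 + 2(256.8) − 1(142.7) = 371
  A: 0 + 1(142.7) = 142.7
Total out = 663.2 mol/min; y_A = 142.7 / 663.2 = 0.2151.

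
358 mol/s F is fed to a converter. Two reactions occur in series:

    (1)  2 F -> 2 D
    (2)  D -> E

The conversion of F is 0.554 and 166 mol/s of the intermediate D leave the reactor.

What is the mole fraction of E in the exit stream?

Conversion of F: F consumed = 2ξ₁ = 0.554 × 358 → ξ₁ = 99.17 mol/s.
D balance: n_D = 0 + 2ξ₁ − 1ξ₂ = 166 → ξ₂ = (2·99.17 − 166)/1 = 32.33 mol/s.
Outlet amounts (n = n₀ + Σ ν·ξ):
  F: 358 − 2(99.17) = 159.7
  D: 0 + 2(99.17) − 1(32.33) = 166
  E: 0 + 1(32.33) = 32.33
Total out = 358 mol/s; y_E = 32.33 / 358 = 0.09031.

0.0903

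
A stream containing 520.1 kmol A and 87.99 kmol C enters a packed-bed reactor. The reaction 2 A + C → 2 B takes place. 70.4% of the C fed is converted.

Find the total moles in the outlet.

546 kmol

C reacted = 0.704 × 87.99 = 61.94 kmol; ν_C = −1, so ξ = 61.94/1 = 61.94 kmol.
Outlet amounts (n = n₀ + ν ξ):
  A: 520.1 − 2(61.94) = 396.2
  C: 87.99 − 1(61.94) = 26.05
  B: 0 + 2(61.94) = 123.9
Total out = 396.2 + 26.05 + 123.9 = 546.1 kmol.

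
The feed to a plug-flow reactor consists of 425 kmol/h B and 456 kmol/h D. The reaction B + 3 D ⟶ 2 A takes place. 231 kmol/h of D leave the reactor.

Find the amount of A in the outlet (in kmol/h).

150 kmol/h

For D: n = n₀ − 3ξ → 231 = 456 − 3ξ, giving ξ = 75 kmol/h.
Outlet amounts (n = n₀ + ν ξ):
  B: 425 − 1(75) = 350
  D: 456 − 3(75) = 231
  A: 0 + 2(75) = 150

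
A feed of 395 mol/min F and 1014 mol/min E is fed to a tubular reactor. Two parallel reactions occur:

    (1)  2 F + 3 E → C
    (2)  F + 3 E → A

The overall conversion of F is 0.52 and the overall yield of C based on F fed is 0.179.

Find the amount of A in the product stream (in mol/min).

64 mol/min

Yield of C: 1ξ₁ / 395 = 0.179 → ξ₁ = 70.7 mol/min.
Conversion of F: 2ξ₁ + 1ξ₂ = 0.52 × 395 = 205.4 → ξ₂ = 63.99 mol/min.
Outlet amounts (n = n₀ + Σ ν·ξ):
  F: 395 − 2(70.7) − 1(63.99) = 189.6
  E: 1014 − 3(70.7) − 3(63.99) = 609.9
  C: 0 + 1(70.7) = 70.7
  A: 0 + 1(63.99) = 63.99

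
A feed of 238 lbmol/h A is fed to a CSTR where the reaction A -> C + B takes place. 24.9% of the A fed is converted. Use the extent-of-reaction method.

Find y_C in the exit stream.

A reacted = 0.249 × 238 = 59.26 lbmol/h; ν_A = −1, so ξ = 59.26/1 = 59.26 lbmol/h.
Outlet amounts (n = n₀ + ν ξ):
  A: 238 − 1(59.26) = 178.7
  C: 0 + 1(59.26) = 59.26
  B: 0 + 1(59.26) = 59.26
Total out = 297.3 lbmol/h; y_C = 59.26 / 297.3 = 0.1994.

0.199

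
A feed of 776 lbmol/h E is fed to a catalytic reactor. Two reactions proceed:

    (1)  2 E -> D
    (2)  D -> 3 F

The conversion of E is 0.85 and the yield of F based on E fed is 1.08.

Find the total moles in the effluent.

Conversion of E: E consumed = 2ξ₁ = 0.85 × 776 → ξ₁ = 329.8 lbmol/h.
Yield of F: 3ξ₂ / 776 = 1.08 → ξ₂ = 279.4 lbmol/h.
Outlet amounts (n = n₀ + Σ ν·ξ):
  E: 776 − 2(329.8) = 116.4
  D: 0 + 1(329.8) − 1(279.4) = 50.44
  F: 0 + 3(279.4) = 838.1
Total out = 116.4 + 50.44 + 838.1 = 1005 lbmol/h.

1000 lbmol/h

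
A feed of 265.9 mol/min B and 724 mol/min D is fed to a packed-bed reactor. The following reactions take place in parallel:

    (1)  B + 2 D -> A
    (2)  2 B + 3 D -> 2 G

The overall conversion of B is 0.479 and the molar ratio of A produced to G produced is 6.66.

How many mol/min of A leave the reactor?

Conversion of B: B consumed = 0.479 × 265.9 = 127.4 mol/min = 1ξ₁ + 2ξ₂.
Selectivity: 1ξ₁ / (2ξ₂) = 6.66 → ξ₁ = 13.32 ξ₂.
Substitute: (1·13.32 + 2) ξ₂ = 127.4 → ξ₂ = 8.314 mol/min, ξ₁ = 110.7 mol/min.
Outlet amounts (n = n₀ + Σ ν·ξ):
  B: 265.9 − 1(110.7) − 2(8.314) = 138.5
  D: 724 − 2(110.7) − 3(8.314) = 477.6
  A: 0 + 1(110.7) = 110.7
  G: 0 + 2(8.314) = 16.63

111 mol/min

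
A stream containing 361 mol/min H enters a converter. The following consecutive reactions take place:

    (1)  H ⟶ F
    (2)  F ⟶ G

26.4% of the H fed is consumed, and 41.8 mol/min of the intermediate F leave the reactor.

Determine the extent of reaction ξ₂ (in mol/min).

ξ₂ = 53.5 mol/min

Conversion of H: H consumed = 1ξ₁ = 0.264 × 361 → ξ₁ = 95.3 mol/min.
F balance: n_F = 0 + 1ξ₁ − 1ξ₂ = 41.8 → ξ₂ = (1·95.3 − 41.8)/1 = 53.5 mol/min.
Outlet amounts (n = n₀ + Σ ν·ξ):
  H: 361 − 1(95.3) = 265.7
  F: 0 + 1(95.3) − 1(53.5) = 41.8
  G: 0 + 1(53.5) = 53.5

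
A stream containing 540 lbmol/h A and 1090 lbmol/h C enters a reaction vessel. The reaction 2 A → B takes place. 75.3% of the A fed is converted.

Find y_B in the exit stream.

0.143

A reacted = 0.753 × 540 = 406.6 lbmol/h; ν_A = −2, so ξ = 406.6/2 = 203.3 lbmol/h.
Outlet amounts (n = n₀ + ν ξ):
  A: 540 − 2(203.3) = 133.4
  B: 0 + 1(203.3) = 203.3
  C: 1090 (inert)
Total out = 1427 lbmol/h; y_B = 203.3 / 1427 = 0.1425.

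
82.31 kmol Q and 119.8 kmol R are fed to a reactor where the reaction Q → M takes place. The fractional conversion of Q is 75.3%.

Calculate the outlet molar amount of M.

Q reacted = 0.753 × 82.31 = 61.98 kmol; ν_Q = −1, so ξ = 61.98/1 = 61.98 kmol.
Outlet amounts (n = n₀ + ν ξ):
  Q: 82.31 − 1(61.98) = 20.33
  M: 0 + 1(61.98) = 61.98
  R: 119.8 (inert)

62 kmol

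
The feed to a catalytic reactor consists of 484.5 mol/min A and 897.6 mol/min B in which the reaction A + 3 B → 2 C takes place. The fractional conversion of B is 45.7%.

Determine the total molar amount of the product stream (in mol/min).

B reacted = 0.457 × 897.6 = 410.2 mol/min; ν_B = −3, so ξ = 410.2/3 = 136.7 mol/min.
Outlet amounts (n = n₀ + ν ξ):
  A: 484.5 − 1(136.7) = 347.8
  B: 897.6 − 3(136.7) = 487.4
  C: 0 + 2(136.7) = 273.5
Total out = 347.8 + 487.4 + 273.5 = 1109 mol/min.

1110 mol/min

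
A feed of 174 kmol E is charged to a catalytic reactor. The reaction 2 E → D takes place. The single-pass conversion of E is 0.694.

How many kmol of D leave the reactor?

60.4 kmol

E reacted = 0.694 × 174 = 120.8 kmol; ν_E = −2, so ξ = 120.8/2 = 60.38 kmol.
Outlet amounts (n = n₀ + ν ξ):
  E: 174 − 2(60.38) = 53.24
  D: 0 + 1(60.38) = 60.38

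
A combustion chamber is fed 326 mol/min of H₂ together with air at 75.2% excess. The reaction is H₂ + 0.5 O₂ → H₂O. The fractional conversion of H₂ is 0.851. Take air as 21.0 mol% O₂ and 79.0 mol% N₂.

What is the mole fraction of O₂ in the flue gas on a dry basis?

Stoichiometric O₂ = 0.5 × 326 = 163 mol/min; O₂ fed = 163 × 1.752 = 285.6 mol/min.
N₂ fed = 285.6 × 79/21 = 1074 mol/min.
Fuel reacted = 0.851 × 326 → ξ = 277.4 mol/min.
Outlet (n = n₀ + ν ξ):
  H₂: 326 − 1(277.4) = 48.57
  O₂: 285.6 − 0.5(277.4) = 146.9
  N₂: 1074 (inert)
  H₂O: 0 + 1(277.4) = 277.4
Dry total = 1270 mol/min; y_O₂ (dry) = 146.9 / 1270 = 0.1157.

0.116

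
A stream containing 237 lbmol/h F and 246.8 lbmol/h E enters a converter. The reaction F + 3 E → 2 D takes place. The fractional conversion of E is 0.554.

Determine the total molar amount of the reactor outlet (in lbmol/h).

393 lbmol/h

E reacted = 0.554 × 246.8 = 136.7 lbmol/h; ν_E = −3, so ξ = 136.7/3 = 45.58 lbmol/h.
Outlet amounts (n = n₀ + ν ξ):
  F: 237 − 1(45.58) = 191.4
  E: 246.8 − 3(45.58) = 110.1
  D: 0 + 2(45.58) = 91.15
Total out = 191.4 + 110.1 + 91.15 = 392.6 lbmol/h.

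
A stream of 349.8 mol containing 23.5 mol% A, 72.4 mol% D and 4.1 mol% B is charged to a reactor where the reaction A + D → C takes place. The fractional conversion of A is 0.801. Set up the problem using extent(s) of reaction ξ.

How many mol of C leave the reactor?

A reacted = 0.801 × 82.2 = 65.84 mol; ν_A = −1, so ξ = 65.84/1 = 65.84 mol.
Outlet amounts (n = n₀ + ν ξ):
  A: 82.2 − 1(65.84) = 16.36
  D: 253.3 − 1(65.84) = 187.4
  C: 0 + 1(65.84) = 65.84
  B: 14.34 (inert)

65.8 mol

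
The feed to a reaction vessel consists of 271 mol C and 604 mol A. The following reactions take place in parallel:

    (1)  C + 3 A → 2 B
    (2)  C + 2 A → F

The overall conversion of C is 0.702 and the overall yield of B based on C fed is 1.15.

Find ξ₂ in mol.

ξ₂ = 34.4 mol

Yield of B: 2ξ₁ / 271 = 1.15 → ξ₁ = 155.8 mol.
Conversion of C: 1ξ₁ + 1ξ₂ = 0.702 × 271 = 190.2 → ξ₂ = 34.42 mol.
Outlet amounts (n = n₀ + Σ ν·ξ):
  C: 271 − 1(155.8) − 1(34.42) = 80.76
  A: 604 − 3(155.8) − 2(34.42) = 67.69
  B: 0 + 2(155.8) = 311.6
  F: 0 + 1(34.42) = 34.42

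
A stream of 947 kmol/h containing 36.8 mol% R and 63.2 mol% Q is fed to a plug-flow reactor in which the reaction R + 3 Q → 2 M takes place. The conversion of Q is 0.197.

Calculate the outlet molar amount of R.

Q reacted = 0.197 × 598.5 = 117.9 kmol/h; ν_Q = −3, so ξ = 117.9/3 = 39.3 kmol/h.
Outlet amounts (n = n₀ + ν ξ):
  R: 348.5 − 1(39.3) = 309.2
  Q: 598.5 − 3(39.3) = 480.6
  M: 0 + 2(39.3) = 78.6

309 kmol/h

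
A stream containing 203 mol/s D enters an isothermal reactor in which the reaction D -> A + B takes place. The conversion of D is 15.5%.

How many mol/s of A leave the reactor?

D reacted = 0.155 × 203 = 31.46 mol/s; ν_D = −1, so ξ = 31.46/1 = 31.46 mol/s.
Outlet amounts (n = n₀ + ν ξ):
  D: 203 − 1(31.46) = 171.5
  A: 0 + 1(31.46) = 31.46
  B: 0 + 1(31.46) = 31.46

31.5 mol/s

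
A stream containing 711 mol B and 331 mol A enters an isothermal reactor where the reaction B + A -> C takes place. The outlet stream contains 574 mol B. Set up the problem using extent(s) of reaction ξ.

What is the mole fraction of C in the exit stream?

0.151

For B: n = n₀ − 1ξ → 574 = 711 − 1ξ, giving ξ = 137 mol.
Outlet amounts (n = n₀ + ν ξ):
  B: 711 − 1(137) = 574
  A: 331 − 1(137) = 194
  C: 0 + 1(137) = 137
Total out = 905 mol; y_C = 137 / 905 = 0.1514.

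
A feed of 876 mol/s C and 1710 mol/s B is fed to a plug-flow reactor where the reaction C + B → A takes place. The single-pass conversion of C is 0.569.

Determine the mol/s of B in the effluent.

1210 mol/s

C reacted = 0.569 × 876 = 498.4 mol/s; ν_C = −1, so ξ = 498.4/1 = 498.4 mol/s.
Outlet amounts (n = n₀ + ν ξ):
  C: 876 − 1(498.4) = 377.6
  B: 1710 − 1(498.4) = 1212
  A: 0 + 1(498.4) = 498.4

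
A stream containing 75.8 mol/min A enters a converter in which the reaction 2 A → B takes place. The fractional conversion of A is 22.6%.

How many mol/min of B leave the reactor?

8.57 mol/min

A reacted = 0.226 × 75.8 = 17.13 mol/min; ν_A = −2, so ξ = 17.13/2 = 8.565 mol/min.
Outlet amounts (n = n₀ + ν ξ):
  A: 75.8 − 2(8.565) = 58.67
  B: 0 + 1(8.565) = 8.565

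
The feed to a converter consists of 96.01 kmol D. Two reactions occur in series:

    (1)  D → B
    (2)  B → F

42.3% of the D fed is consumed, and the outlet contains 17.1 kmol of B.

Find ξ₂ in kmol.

ξ₂ = 23.5 kmol

Conversion of D: D consumed = 1ξ₁ = 0.423 × 96.01 → ξ₁ = 40.61 kmol.
B balance: n_B = 0 + 1ξ₁ − 1ξ₂ = 17.1 → ξ₂ = (1·40.61 − 17.1)/1 = 23.51 kmol.
Outlet amounts (n = n₀ + Σ ν·ξ):
  D: 96.01 − 1(40.61) = 55.4
  B: 0 + 1(40.61) − 1(23.51) = 17.1
  F: 0 + 1(23.51) = 23.51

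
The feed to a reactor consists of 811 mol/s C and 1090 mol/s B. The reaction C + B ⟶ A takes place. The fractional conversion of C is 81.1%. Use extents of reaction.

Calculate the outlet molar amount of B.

432 mol/s

C reacted = 0.811 × 811 = 657.7 mol/s; ν_C = −1, so ξ = 657.7/1 = 657.7 mol/s.
Outlet amounts (n = n₀ + ν ξ):
  C: 811 − 1(657.7) = 153.3
  B: 1090 − 1(657.7) = 432.3
  A: 0 + 1(657.7) = 657.7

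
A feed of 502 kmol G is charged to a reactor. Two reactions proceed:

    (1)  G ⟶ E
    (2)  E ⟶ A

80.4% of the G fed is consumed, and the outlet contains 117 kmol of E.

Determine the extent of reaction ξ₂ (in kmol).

Conversion of G: G consumed = 1ξ₁ = 0.804 × 502 → ξ₁ = 403.6 kmol.
E balance: n_E = 0 + 1ξ₁ − 1ξ₂ = 117 → ξ₂ = (1·403.6 − 117)/1 = 286.6 kmol.
Outlet amounts (n = n₀ + Σ ν·ξ):
  G: 502 − 1(403.6) = 98.39
  E: 0 + 1(403.6) − 1(286.6) = 117
  A: 0 + 1(286.6) = 286.6

ξ₂ = 287 kmol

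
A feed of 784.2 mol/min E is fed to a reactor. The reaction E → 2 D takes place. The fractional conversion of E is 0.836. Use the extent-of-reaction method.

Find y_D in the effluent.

0.911

E reacted = 0.836 × 784.2 = 655.6 mol/min; ν_E = −1, so ξ = 655.6/1 = 655.6 mol/min.
Outlet amounts (n = n₀ + ν ξ):
  E: 784.2 − 1(655.6) = 128.6
  D: 0 + 2(655.6) = 1311
Total out = 1440 mol/min; y_D = 1311 / 1440 = 0.9107.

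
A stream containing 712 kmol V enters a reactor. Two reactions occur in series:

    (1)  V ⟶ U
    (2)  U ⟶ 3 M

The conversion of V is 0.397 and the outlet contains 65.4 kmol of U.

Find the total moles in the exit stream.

1150 kmol

Conversion of V: V consumed = 1ξ₁ = 0.397 × 712 → ξ₁ = 282.7 kmol.
U balance: n_U = 0 + 1ξ₁ − 1ξ₂ = 65.4 → ξ₂ = (1·282.7 − 65.4)/1 = 217.3 kmol.
Outlet amounts (n = n₀ + Σ ν·ξ):
  V: 712 − 1(282.7) = 429.3
  U: 0 + 1(282.7) − 1(217.3) = 65.4
  M: 0 + 3(217.3) = 651.8
Total out = 429.3 + 65.4 + 651.8 = 1147 kmol.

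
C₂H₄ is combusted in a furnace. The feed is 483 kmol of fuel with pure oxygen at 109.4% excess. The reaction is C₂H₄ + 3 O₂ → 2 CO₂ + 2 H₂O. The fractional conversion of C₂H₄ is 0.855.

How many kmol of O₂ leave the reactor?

1800 kmol

Stoichiometric O₂ = 3 × 483 = 1449 kmol; O₂ fed = 1449 × 2.094 = 3034 kmol.
Fuel reacted = 0.855 × 483 → ξ = 413 kmol.
Outlet (n = n₀ + ν ξ):
  C₂H₄: 483 − 1(413) = 70.04
  O₂: 3034 − 3(413) = 1795
  CO₂: 0 + 2(413) = 825.9
  H₂O: 0 + 2(413) = 825.9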